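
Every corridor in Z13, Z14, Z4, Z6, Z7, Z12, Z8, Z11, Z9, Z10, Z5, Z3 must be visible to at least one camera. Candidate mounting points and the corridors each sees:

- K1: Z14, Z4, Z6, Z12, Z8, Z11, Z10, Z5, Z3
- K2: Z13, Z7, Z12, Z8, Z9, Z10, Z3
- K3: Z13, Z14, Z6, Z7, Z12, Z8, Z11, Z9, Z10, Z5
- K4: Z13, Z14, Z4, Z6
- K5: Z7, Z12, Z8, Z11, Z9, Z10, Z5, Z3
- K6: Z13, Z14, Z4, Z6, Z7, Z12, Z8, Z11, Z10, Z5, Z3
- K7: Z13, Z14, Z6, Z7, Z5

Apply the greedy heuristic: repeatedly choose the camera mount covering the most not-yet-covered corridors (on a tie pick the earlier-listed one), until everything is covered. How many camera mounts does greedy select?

Pick 1: K6 covers 11 new corridors (Z13, Z14, Z4, Z6, Z7, Z12, Z8, Z11, Z10, Z5, Z3).
Pick 2: K2 covers 1 new corridors (Z9).
Greedy uses 2 camera mounts.

2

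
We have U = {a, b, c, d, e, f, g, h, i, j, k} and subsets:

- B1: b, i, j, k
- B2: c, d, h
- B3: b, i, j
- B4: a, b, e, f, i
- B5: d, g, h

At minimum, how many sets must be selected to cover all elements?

4

B1, B2, B4, B5 together cover {a, b, c, d, e, f, g, h, i, j, k} — every element.
No 3 of the 5 sets cover everything (all 10 triples fall short), so 4 is minimum.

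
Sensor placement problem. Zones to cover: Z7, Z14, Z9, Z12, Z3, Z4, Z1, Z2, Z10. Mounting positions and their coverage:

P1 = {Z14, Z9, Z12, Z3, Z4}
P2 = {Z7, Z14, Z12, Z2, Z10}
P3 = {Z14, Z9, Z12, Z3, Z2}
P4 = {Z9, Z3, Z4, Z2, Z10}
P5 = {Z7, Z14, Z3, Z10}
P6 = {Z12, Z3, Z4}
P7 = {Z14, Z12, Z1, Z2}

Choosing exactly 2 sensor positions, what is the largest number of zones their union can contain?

8

Choosing P1, P2 covers {Z7, Z14, Z9, Z12, Z3, Z4, Z2, Z10} — 8 zones.
No choice of 2 sensor positions does better; here Z1 is left uncovered.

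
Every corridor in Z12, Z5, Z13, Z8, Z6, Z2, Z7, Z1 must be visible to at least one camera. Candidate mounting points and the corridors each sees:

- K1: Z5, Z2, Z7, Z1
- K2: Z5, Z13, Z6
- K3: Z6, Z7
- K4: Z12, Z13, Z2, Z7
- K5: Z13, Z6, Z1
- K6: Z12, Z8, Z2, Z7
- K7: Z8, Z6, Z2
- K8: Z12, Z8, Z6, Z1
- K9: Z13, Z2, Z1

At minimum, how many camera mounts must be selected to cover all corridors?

3

K1, K2, K6 together cover {Z12, Z5, Z13, Z8, Z6, Z2, Z7, Z1} — every corridor.
No 2 of the 9 camera mounts cover everything (all 36 pairs fall short), so 3 is minimum.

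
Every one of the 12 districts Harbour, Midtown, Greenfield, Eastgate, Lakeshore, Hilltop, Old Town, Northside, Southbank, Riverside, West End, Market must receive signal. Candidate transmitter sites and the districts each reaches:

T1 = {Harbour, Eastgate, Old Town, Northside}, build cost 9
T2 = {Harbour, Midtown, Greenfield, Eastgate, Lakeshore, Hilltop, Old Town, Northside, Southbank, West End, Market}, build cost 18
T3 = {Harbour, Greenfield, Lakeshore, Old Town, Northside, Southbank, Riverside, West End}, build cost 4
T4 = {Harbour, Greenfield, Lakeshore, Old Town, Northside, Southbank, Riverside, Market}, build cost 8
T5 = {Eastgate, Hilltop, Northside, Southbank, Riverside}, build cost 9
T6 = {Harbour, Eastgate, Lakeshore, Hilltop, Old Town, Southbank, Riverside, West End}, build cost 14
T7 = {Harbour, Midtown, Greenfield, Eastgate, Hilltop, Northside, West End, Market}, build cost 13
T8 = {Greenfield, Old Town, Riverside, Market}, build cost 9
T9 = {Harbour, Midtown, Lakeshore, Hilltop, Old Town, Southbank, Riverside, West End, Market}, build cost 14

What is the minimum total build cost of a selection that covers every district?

17

T3, T7 cover every district at build cost 4 + 13 = 17.
Any cover uses at least 2 transmitter sites; among all covering selections none totals below 17.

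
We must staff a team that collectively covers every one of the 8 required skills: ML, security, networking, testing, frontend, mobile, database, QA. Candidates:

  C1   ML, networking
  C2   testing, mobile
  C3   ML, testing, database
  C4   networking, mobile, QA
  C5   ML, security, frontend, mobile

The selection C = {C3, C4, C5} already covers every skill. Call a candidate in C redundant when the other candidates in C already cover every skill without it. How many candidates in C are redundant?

0

Drop C3: testing, database uncovered — not redundant.
Drop C4: networking, QA uncovered — not redundant.
Drop C5: security, frontend uncovered — not redundant.
None of the candidates in C is redundant.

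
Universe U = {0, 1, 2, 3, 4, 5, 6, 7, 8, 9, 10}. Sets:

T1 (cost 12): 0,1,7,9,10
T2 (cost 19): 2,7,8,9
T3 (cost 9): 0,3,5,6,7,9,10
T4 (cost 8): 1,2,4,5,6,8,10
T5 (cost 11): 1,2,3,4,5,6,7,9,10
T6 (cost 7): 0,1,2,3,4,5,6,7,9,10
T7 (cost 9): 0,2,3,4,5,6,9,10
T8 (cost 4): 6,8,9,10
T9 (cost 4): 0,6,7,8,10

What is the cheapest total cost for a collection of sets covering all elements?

T6, T8 cover every element at cost 7 + 4 = 11.
Any cover uses at least 2 sets; among all covering selections none totals below 11.

11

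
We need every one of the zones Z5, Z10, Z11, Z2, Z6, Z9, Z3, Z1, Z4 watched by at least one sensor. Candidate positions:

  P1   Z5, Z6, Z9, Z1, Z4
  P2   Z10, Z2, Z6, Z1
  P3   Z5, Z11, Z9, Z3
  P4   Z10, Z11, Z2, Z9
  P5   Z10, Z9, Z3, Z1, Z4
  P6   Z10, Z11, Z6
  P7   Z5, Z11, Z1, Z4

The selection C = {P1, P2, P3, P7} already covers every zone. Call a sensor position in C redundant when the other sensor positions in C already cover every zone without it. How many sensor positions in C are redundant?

2

Drop P1: the rest still cover every zone — redundant.
Drop P2: Z10, Z2 uncovered — not redundant.
Drop P3: Z3 uncovered — not redundant.
Drop P7: the rest still cover every zone — redundant.
2 redundant: P1, P7.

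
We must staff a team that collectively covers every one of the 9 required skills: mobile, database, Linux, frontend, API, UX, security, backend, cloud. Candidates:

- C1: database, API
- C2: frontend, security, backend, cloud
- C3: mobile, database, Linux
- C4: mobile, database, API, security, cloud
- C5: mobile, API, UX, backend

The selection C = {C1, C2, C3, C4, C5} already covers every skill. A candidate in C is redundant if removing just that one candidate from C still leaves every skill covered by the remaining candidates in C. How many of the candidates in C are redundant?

Drop C1: the rest still cover every skill — redundant.
Drop C2: frontend uncovered — not redundant.
Drop C3: Linux uncovered — not redundant.
Drop C4: the rest still cover every skill — redundant.
Drop C5: UX uncovered — not redundant.
2 redundant: C1, C4.

2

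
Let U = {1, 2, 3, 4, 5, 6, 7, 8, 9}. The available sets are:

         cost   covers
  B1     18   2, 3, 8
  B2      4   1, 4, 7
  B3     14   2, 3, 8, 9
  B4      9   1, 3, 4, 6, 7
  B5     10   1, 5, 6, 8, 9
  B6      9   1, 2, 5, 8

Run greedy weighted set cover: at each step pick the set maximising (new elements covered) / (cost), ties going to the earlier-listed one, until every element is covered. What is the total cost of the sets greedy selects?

Pick 1: B2 adds 3 new (1, 4, 7) at cost 4 (ratio 3/4).
Pick 2: B5 adds 4 new (5, 6, 8, 9) at cost 10 (ratio 4/10).
Pick 3: B3 adds 2 new (2, 3) at cost 14 (ratio 2/14).
Greedy total cost: 4 + 10 + 14 = 28.

28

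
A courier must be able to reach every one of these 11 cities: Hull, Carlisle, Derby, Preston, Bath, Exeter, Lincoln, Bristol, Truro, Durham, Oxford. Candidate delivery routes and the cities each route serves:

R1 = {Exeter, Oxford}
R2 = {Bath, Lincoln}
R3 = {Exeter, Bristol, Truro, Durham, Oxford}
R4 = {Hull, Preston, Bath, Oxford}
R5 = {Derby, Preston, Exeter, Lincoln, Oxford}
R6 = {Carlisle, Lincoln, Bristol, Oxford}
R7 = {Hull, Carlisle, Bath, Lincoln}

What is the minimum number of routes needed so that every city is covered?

3

R3, R5, R7 together cover {Hull, Carlisle, Derby, Preston, Bath, Exeter, Lincoln, Bristol, Truro, Durham, Oxford} — every city.
No 2 of the 7 routes cover everything (all 21 pairs fall short), so 3 is minimum.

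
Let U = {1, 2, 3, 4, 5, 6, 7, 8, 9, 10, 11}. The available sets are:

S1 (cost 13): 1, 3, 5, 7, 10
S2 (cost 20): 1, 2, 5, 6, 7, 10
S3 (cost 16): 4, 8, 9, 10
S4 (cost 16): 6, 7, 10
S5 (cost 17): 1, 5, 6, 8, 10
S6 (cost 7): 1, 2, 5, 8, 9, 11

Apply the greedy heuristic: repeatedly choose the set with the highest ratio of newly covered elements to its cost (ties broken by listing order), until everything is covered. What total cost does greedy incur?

Pick 1: S6 adds 6 new (1, 2, 5, 8, 9, 11) at cost 7 (ratio 6/7).
Pick 2: S1 adds 3 new (3, 7, 10) at cost 13 (ratio 3/13).
Pick 3: S3 adds 1 new (4) at cost 16 (ratio 1/16).
Pick 4: S4 adds 1 new (6) at cost 16 (ratio 1/16).
Greedy total cost: 7 + 13 + 16 + 16 = 52.

52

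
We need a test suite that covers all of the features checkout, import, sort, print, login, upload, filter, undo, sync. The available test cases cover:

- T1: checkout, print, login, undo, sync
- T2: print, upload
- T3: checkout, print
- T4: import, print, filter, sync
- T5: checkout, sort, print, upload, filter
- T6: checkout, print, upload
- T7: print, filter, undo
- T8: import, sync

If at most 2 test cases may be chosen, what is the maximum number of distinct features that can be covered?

8

Choosing T1, T5 covers {checkout, sort, print, login, upload, filter, undo, sync} — 8 features.
No choice of 2 test cases does better; here import is left uncovered.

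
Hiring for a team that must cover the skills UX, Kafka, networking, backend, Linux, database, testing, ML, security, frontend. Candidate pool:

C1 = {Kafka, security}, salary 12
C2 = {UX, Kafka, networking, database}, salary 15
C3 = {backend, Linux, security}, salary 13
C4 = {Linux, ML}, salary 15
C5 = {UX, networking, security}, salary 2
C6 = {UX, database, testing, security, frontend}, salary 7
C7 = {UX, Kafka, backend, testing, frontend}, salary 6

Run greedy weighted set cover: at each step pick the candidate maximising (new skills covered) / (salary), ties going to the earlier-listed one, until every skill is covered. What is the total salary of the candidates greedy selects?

30

Pick 1: C5 adds 3 new (UX, networking, security) at salary 2 (ratio 3/2).
Pick 2: C7 adds 4 new (Kafka, backend, testing, frontend) at salary 6 (ratio 4/6).
Pick 3: C6 adds 1 new (database) at salary 7 (ratio 1/7).
Pick 4: C4 adds 2 new (Linux, ML) at salary 15 (ratio 2/15).
Greedy total salary: 2 + 6 + 7 + 15 = 30.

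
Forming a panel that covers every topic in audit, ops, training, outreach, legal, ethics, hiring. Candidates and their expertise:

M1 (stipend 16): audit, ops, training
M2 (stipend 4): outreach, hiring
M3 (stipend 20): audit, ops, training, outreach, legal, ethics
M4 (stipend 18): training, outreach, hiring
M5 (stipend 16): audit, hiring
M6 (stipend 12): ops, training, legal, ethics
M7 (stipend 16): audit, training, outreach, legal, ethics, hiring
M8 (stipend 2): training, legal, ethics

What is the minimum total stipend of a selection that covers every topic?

22

M1, M2, M8 cover every topic at stipend 16 + 4 + 2 = 22.
Any cover uses at least 2 members; among all covering selections none totals below 22.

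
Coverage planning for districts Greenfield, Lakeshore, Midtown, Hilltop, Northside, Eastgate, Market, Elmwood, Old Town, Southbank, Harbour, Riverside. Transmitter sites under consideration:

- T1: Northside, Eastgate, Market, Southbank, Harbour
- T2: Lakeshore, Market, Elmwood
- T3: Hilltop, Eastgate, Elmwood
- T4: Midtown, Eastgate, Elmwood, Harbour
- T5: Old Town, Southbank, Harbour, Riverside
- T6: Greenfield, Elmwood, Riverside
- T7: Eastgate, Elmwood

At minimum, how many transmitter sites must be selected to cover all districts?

6

T1, T2, T3, T4, T5, T6 together cover {Greenfield, Lakeshore, Midtown, Hilltop, Northside, Eastgate, Market, Elmwood, Old Town, Southbank, Harbour, Riverside} — every district.
No 5 of the 7 transmitter sites cover everything (all 21 size-5 selections fall short), so 6 is minimum.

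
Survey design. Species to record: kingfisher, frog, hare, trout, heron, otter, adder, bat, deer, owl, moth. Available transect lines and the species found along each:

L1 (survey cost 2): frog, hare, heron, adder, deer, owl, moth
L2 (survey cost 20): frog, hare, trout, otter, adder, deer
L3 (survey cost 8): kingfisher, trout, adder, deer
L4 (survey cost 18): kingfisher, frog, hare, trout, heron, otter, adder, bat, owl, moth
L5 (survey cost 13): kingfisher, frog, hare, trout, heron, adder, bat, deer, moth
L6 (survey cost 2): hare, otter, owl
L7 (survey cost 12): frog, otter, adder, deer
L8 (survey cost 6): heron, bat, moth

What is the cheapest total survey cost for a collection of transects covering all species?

15

L5, L6 cover every species at survey cost 13 + 2 = 15.
Any cover uses at least 2 transects; among all covering selections none totals below 15.
Greedy by coverage-per-survey cost would pick L1, L6, L3, L8 for 18 — worse than the optimum 15.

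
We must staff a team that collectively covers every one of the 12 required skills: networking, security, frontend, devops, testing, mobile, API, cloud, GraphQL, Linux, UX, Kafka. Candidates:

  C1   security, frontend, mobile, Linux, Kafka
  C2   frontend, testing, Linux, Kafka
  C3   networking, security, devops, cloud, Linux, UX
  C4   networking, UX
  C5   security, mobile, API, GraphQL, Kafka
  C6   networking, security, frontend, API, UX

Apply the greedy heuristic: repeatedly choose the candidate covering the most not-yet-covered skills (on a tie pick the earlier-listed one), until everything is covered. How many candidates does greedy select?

3

Pick 1: C3 covers 6 new skills (networking, security, devops, cloud, Linux, UX).
Pick 2: C5 covers 4 new skills (mobile, API, GraphQL, Kafka).
Pick 3: C2 covers 2 new skills (frontend, testing).
Greedy uses 3 candidates.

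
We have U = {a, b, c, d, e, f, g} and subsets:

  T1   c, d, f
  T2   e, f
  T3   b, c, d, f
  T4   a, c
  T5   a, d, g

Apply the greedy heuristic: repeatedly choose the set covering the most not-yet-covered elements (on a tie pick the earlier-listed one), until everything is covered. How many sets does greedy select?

Pick 1: T3 covers 4 new elements (b, c, d, f).
Pick 2: T5 covers 2 new elements (a, g).
Pick 3: T2 covers 1 new elements (e).
Greedy uses 3 sets.

3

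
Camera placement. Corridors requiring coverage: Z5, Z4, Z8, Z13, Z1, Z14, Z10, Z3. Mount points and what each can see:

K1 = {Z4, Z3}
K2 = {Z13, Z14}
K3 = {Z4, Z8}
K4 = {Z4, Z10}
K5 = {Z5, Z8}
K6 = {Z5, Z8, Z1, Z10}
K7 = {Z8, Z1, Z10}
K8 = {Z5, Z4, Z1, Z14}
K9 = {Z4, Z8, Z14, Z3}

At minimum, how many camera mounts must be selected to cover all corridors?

K1, K2, K6 together cover {Z5, Z4, Z8, Z13, Z1, Z14, Z10, Z3} — every corridor.
No 2 of the 9 camera mounts cover everything (all 36 pairs fall short), so 3 is minimum.

3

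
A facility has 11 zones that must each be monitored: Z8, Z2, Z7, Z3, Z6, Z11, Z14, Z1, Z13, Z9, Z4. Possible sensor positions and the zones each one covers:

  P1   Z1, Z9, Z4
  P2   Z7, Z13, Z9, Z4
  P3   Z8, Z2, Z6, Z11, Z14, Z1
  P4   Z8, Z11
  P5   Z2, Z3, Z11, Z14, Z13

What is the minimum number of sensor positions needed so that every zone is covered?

P2, P3, P5 together cover {Z8, Z2, Z7, Z3, Z6, Z11, Z14, Z1, Z13, Z9, Z4} — every zone.
No 2 of the 5 sensor positions cover everything (all 10 pairs fall short), so 3 is minimum.

3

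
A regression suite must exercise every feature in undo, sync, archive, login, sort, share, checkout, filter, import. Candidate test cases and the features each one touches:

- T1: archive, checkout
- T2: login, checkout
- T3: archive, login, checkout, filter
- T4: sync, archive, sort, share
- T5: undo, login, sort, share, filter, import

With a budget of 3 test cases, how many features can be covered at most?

9

Choosing T1, T4, T5 covers {undo, sync, archive, login, sort, share, checkout, filter, import} — 9 features.
That is all 9 features.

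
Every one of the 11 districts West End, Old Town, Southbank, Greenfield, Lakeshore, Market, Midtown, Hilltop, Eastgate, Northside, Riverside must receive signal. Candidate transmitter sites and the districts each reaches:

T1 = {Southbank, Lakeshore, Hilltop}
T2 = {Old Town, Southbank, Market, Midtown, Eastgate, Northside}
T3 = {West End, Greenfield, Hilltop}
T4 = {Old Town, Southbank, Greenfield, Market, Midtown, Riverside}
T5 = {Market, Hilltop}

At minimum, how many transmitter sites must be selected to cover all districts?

4

T1, T2, T3, T4 together cover {West End, Old Town, Southbank, Greenfield, Lakeshore, Market, Midtown, Hilltop, Eastgate, Northside, Riverside} — every district.
No 3 of the 5 transmitter sites cover everything (all 10 triples fall short), so 4 is minimum.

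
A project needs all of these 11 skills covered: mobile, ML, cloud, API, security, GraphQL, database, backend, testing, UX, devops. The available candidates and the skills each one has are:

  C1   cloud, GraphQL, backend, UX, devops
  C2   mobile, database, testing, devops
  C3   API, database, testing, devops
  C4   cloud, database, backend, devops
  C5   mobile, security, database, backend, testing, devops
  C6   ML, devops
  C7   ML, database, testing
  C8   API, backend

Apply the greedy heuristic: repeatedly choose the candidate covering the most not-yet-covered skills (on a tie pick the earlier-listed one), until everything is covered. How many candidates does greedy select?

Pick 1: C5 covers 6 new skills (mobile, security, database, backend, testing, devops).
Pick 2: C1 covers 3 new skills (cloud, GraphQL, UX).
Pick 3: C3 covers 1 new skills (API).
Pick 4: C6 covers 1 new skills (ML).
Greedy uses 4 candidates.

4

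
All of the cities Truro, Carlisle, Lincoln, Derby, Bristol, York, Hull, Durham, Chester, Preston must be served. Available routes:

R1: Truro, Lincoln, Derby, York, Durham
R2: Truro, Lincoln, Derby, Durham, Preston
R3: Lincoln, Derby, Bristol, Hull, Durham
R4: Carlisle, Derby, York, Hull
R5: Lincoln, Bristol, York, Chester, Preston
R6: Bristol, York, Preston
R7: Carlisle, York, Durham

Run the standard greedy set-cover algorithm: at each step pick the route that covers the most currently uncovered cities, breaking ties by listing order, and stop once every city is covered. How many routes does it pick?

Pick 1: R1 covers 5 new cities (Truro, Lincoln, Derby, York, Durham).
Pick 2: R5 covers 3 new cities (Bristol, Chester, Preston).
Pick 3: R4 covers 2 new cities (Carlisle, Hull).
Greedy uses 3 routes.

3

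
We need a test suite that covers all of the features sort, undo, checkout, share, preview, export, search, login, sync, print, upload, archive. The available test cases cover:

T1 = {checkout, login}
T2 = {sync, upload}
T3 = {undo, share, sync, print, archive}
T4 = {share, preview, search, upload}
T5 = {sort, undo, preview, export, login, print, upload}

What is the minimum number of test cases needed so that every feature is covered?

4

T1, T3, T4, T5 together cover {sort, undo, checkout, share, preview, export, search, login, sync, print, upload, archive} — every feature.
No 3 of the 5 test cases cover everything (all 10 triples fall short), so 4 is minimum.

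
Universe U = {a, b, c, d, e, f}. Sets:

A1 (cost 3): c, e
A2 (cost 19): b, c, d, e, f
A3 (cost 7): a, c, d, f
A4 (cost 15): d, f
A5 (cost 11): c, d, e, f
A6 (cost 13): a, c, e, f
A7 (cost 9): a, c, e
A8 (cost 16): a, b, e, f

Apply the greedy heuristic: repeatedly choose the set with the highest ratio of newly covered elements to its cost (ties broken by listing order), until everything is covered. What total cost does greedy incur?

Pick 1: A1 adds 2 new (c, e) at cost 3 (ratio 2/3).
Pick 2: A3 adds 3 new (a, d, f) at cost 7 (ratio 3/7).
Pick 3: A8 adds 1 new (b) at cost 16 (ratio 1/16).
Greedy total cost: 3 + 7 + 16 = 26. (The true optimum is 23, so greedy overshoots here.)

26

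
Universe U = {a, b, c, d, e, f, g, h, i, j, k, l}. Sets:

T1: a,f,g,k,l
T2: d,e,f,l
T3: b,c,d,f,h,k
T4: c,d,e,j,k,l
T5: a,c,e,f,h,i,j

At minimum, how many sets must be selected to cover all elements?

3

T1, T3, T5 together cover {a, b, c, d, e, f, g, h, i, j, k, l} — every element.
No 2 of the 5 sets cover everything (all 10 pairs fall short), so 3 is minimum.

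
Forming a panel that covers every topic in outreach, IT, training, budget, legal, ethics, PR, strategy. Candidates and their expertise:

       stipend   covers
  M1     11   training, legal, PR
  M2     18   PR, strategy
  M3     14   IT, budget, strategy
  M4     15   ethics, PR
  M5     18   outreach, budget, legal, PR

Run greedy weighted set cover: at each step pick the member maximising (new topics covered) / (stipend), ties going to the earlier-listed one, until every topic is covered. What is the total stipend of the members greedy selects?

58

Pick 1: M1 adds 3 new (training, legal, PR) at stipend 11 (ratio 3/11).
Pick 2: M3 adds 3 new (IT, budget, strategy) at stipend 14 (ratio 3/14).
Pick 3: M4 adds 1 new (ethics) at stipend 15 (ratio 1/15).
Pick 4: M5 adds 1 new (outreach) at stipend 18 (ratio 1/18).
Greedy total stipend: 11 + 14 + 15 + 18 = 58.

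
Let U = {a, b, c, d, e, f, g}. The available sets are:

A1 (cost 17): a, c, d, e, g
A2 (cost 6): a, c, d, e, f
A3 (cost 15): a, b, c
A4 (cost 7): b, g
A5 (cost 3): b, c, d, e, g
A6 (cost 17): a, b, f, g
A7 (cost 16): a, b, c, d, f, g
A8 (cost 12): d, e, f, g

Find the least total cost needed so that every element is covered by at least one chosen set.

A2, A5 cover every element at cost 6 + 3 = 9.
Any cover uses at least 2 sets; among all covering selections none totals below 9.

9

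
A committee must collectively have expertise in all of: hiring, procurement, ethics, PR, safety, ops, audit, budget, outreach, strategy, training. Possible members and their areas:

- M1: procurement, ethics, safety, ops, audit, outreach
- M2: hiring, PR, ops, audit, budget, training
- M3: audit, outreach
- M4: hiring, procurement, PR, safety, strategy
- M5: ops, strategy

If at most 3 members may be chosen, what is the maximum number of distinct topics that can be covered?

Choosing M1, M2, M4 covers {hiring, procurement, ethics, PR, safety, ops, audit, budget, outreach, strategy, training} — 11 topics.
That is all 11 topics.

11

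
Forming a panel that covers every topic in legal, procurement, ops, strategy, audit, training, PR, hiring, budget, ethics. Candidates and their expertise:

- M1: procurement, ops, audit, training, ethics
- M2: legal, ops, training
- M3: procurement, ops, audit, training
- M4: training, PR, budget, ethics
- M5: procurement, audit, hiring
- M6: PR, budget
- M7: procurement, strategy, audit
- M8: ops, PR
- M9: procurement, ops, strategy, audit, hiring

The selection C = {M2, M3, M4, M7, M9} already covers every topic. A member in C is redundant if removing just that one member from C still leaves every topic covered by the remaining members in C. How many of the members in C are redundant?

Drop M2: legal uncovered — not redundant.
Drop M3: the rest still cover every topic — redundant.
Drop M4: PR, budget, ethics uncovered — not redundant.
Drop M7: the rest still cover every topic — redundant.
Drop M9: hiring uncovered — not redundant.
2 redundant: M3, M7.

2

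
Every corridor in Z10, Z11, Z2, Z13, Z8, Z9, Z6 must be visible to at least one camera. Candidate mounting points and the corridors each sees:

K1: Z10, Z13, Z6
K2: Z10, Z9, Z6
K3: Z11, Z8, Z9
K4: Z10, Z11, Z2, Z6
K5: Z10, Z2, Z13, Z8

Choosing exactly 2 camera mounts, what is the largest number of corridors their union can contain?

Choosing K1, K3 covers {Z10, Z11, Z13, Z8, Z9, Z6} — 6 corridors.
No choice of 2 camera mounts does better; here Z2 is left uncovered.

6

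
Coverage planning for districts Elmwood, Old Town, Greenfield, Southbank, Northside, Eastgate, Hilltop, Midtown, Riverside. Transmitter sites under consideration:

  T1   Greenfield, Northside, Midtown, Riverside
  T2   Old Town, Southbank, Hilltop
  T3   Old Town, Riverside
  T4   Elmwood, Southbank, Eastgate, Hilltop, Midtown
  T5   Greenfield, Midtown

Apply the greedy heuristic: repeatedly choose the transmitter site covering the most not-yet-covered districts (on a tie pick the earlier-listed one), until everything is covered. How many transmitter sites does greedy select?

3

Pick 1: T4 covers 5 new districts (Elmwood, Southbank, Eastgate, Hilltop, Midtown).
Pick 2: T1 covers 3 new districts (Greenfield, Northside, Riverside).
Pick 3: T2 covers 1 new districts (Old Town).
Greedy uses 3 transmitter sites.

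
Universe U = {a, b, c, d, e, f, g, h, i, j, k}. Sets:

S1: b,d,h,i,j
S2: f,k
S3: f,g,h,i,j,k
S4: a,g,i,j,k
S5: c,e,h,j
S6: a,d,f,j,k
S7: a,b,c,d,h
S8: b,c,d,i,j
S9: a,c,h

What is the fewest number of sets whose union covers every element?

3

S3, S5, S7 together cover {a, b, c, d, e, f, g, h, i, j, k} — every element.
No 2 of the 9 sets cover everything (all 36 pairs fall short), so 3 is minimum.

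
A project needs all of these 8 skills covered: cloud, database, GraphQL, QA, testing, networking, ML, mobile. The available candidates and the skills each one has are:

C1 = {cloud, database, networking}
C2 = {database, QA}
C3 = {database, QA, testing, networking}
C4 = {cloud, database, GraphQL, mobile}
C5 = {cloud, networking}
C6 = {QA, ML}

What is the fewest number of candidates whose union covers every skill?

3

C3, C4, C6 together cover {cloud, database, GraphQL, QA, testing, networking, ML, mobile} — every skill.
No 2 of the 6 candidates cover everything (all 15 pairs fall short), so 3 is minimum.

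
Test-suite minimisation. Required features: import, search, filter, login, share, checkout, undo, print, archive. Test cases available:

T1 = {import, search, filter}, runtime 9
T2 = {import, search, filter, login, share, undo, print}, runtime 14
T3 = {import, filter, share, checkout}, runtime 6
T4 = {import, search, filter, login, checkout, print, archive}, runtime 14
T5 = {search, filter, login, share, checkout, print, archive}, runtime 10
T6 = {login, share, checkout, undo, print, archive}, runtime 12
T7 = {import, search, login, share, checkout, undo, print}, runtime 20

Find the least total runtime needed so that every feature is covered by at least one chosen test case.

21

T1, T6 cover every feature at runtime 9 + 12 = 21.
Any cover uses at least 2 test cases; among all covering selections none totals below 21.
Greedy by coverage-per-runtime would pick T5, T3, T6 for 28 — worse than the optimum 21.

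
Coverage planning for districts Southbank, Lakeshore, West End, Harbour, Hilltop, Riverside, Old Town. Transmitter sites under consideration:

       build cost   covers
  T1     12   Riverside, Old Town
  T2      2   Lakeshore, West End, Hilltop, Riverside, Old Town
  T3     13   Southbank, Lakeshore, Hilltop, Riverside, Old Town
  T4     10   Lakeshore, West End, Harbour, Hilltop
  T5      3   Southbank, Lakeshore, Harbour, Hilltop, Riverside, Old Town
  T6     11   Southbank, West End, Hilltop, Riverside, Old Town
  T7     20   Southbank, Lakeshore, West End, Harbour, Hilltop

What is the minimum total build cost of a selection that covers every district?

5

T2, T5 cover every district at build cost 2 + 3 = 5.
Any cover uses at least 2 transmitter sites; among all covering selections none totals below 5.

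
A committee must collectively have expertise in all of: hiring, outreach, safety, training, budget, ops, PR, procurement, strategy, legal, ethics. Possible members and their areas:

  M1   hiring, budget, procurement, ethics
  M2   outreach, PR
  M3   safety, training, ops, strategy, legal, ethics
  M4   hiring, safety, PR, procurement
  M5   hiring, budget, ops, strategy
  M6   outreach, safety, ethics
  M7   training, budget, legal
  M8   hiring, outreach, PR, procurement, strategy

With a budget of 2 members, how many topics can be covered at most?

10

Choosing M3, M8 covers {hiring, outreach, safety, training, ops, PR, procurement, strategy, legal, ethics} — 10 topics.
No choice of 2 members does better; here budget is left uncovered.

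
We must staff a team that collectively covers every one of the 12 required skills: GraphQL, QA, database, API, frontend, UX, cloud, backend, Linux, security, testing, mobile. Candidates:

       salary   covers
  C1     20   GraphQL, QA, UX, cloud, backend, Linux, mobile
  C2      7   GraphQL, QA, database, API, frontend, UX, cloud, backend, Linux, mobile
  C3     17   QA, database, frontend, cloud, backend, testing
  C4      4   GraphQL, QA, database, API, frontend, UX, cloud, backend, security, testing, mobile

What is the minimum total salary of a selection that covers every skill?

C2, C4 cover every skill at salary 7 + 4 = 11.
Any cover uses at least 2 candidates; among all covering selections none totals below 11.

11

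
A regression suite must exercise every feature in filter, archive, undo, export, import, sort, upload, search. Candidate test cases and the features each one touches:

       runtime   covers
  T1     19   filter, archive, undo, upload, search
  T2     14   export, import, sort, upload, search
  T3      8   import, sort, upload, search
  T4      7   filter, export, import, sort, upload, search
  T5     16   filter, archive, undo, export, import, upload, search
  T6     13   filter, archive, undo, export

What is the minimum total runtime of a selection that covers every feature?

T4, T6 cover every feature at runtime 7 + 13 = 20.
Any cover uses at least 2 test cases; among all covering selections none totals below 20.

20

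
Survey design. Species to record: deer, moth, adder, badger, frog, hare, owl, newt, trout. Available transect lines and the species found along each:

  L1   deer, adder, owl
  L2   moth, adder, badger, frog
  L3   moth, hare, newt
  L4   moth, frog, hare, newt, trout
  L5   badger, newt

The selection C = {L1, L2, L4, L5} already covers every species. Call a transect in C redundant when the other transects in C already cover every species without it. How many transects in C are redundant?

2

Drop L1: deer, owl uncovered — not redundant.
Drop L2: the rest still cover every species — redundant.
Drop L4: hare, trout uncovered — not redundant.
Drop L5: the rest still cover every species — redundant.
2 redundant: L2, L5.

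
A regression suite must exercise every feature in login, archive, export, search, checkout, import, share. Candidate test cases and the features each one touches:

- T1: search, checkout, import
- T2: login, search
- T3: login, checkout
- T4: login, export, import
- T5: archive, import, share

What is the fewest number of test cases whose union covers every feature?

T1, T4, T5 together cover {login, archive, export, search, checkout, import, share} — every feature.
No 2 of the 5 test cases cover everything (all 10 pairs fall short), so 3 is minimum.

3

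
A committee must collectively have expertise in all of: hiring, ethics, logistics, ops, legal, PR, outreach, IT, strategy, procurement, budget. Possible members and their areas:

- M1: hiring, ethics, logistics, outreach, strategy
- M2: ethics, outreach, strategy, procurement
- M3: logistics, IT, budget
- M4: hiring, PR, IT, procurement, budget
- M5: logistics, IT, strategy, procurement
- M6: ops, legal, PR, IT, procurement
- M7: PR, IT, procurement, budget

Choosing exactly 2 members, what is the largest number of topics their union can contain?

10

Choosing M1, M6 covers {hiring, ethics, logistics, ops, legal, PR, outreach, IT, strategy, procurement} — 10 topics.
No choice of 2 members does better; here budget is left uncovered.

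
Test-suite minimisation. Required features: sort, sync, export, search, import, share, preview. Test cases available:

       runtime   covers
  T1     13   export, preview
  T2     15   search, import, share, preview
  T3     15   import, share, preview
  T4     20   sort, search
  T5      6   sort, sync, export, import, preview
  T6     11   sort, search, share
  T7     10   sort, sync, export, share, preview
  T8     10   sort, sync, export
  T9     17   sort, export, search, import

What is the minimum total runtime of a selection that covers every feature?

T5, T6 cover every feature at runtime 6 + 11 = 17.
Any cover uses at least 2 test cases; among all covering selections none totals below 17.

17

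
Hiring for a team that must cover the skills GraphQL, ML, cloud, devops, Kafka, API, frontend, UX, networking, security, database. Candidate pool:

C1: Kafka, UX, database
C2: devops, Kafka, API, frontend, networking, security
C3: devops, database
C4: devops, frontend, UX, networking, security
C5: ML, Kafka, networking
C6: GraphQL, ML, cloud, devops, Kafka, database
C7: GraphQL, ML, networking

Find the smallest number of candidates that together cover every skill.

C1, C2, C6 together cover {GraphQL, ML, cloud, devops, Kafka, API, frontend, UX, networking, security, database} — every skill.
No 2 of the 7 candidates cover everything (all 21 pairs fall short), so 3 is minimum.

3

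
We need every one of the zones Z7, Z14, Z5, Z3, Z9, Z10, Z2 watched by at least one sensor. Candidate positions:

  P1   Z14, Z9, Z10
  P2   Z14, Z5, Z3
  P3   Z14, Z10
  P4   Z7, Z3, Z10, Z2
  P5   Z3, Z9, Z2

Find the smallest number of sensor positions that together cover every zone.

3

P1, P2, P4 together cover {Z7, Z14, Z5, Z3, Z9, Z10, Z2} — every zone.
No 2 of the 5 sensor positions cover everything (all 10 pairs fall short), so 3 is minimum.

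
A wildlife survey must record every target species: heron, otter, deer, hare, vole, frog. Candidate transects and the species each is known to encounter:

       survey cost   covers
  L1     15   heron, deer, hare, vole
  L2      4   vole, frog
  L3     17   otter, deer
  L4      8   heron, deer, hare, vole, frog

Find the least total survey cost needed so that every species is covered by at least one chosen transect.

L3, L4 cover every species at survey cost 17 + 8 = 25.
Any cover uses at least 2 transects; among all covering selections none totals below 25.

25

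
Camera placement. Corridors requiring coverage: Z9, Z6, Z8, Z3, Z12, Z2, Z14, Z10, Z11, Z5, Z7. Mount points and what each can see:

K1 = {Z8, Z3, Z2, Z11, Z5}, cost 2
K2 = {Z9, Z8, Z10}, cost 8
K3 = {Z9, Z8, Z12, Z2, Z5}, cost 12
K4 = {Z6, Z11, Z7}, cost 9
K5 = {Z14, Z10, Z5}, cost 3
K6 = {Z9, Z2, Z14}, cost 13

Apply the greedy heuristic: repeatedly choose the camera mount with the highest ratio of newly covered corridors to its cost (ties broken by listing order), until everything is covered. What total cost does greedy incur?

26

Pick 1: K1 adds 5 new (Z8, Z3, Z2, Z11, Z5) at cost 2 (ratio 5/2).
Pick 2: K5 adds 2 new (Z14, Z10) at cost 3 (ratio 2/3).
Pick 3: K4 adds 2 new (Z6, Z7) at cost 9 (ratio 2/9).
Pick 4: K3 adds 2 new (Z9, Z12) at cost 12 (ratio 2/12).
Greedy total cost: 2 + 3 + 9 + 12 = 26.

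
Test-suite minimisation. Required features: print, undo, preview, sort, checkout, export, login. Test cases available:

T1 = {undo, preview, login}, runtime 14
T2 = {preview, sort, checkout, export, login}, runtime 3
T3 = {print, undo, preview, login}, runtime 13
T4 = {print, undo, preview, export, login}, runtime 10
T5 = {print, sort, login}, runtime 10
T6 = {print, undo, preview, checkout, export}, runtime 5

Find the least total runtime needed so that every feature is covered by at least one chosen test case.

8

T2, T6 cover every feature at runtime 3 + 5 = 8.
Any cover uses at least 2 test cases; among all covering selections none totals below 8.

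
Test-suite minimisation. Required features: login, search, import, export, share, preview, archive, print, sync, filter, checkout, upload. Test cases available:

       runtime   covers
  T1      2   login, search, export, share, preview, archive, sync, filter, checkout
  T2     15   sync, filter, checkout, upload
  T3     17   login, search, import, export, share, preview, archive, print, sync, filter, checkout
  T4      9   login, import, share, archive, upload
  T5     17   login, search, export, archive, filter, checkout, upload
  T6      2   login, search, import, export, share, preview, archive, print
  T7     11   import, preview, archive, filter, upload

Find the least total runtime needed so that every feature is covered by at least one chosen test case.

13

T1, T4, T6 cover every feature at runtime 2 + 9 + 2 = 13.
Any cover uses at least 2 test cases; among all covering selections none totals below 13.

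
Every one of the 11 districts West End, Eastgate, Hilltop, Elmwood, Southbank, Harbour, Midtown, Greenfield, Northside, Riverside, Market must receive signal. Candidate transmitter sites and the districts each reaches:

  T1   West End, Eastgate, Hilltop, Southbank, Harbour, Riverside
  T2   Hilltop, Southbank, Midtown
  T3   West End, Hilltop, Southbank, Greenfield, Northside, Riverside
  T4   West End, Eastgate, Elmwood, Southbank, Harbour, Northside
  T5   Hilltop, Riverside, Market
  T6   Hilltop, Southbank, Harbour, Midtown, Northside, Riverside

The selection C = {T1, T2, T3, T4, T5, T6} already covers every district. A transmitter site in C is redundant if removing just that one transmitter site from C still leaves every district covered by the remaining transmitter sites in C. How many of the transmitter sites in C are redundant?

3

Drop T1: the rest still cover every district — redundant.
Drop T2: the rest still cover every district — redundant.
Drop T3: Greenfield uncovered — not redundant.
Drop T4: Elmwood uncovered — not redundant.
Drop T5: Market uncovered — not redundant.
Drop T6: the rest still cover every district — redundant.
3 redundant: T1, T2, T6.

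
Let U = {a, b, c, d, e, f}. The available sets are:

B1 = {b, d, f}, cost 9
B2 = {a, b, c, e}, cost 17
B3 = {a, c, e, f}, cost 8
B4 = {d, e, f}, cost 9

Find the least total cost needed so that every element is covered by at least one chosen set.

17

B1, B3 cover every element at cost 9 + 8 = 17.
Any cover uses at least 2 sets; among all covering selections none totals below 17.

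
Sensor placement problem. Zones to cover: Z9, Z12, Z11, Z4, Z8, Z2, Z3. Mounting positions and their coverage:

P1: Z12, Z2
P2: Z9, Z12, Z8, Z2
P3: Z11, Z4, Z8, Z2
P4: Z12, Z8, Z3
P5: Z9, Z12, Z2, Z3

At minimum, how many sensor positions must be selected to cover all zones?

2

P3, P5 together cover {Z9, Z12, Z11, Z4, Z8, Z2, Z3} — every zone.
No single sensor position contains all 7 zones, so 2 is optimal.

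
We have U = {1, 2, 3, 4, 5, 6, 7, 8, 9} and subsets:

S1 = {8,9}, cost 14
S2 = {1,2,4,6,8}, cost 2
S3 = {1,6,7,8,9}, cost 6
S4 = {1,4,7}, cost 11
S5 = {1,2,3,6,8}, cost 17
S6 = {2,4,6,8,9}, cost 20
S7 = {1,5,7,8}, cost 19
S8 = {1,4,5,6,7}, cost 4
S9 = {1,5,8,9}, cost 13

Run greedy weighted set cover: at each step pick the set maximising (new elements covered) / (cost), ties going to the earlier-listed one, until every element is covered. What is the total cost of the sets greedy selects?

Pick 1: S2 adds 5 new (1, 2, 4, 6, 8) at cost 2 (ratio 5/2).
Pick 2: S8 adds 2 new (5, 7) at cost 4 (ratio 2/4).
Pick 3: S3 adds 1 new (9) at cost 6 (ratio 1/6).
Pick 4: S5 adds 1 new (3) at cost 17 (ratio 1/17).
Greedy total cost: 2 + 4 + 6 + 17 = 29. (The true optimum is 27, so greedy overshoots here.)

29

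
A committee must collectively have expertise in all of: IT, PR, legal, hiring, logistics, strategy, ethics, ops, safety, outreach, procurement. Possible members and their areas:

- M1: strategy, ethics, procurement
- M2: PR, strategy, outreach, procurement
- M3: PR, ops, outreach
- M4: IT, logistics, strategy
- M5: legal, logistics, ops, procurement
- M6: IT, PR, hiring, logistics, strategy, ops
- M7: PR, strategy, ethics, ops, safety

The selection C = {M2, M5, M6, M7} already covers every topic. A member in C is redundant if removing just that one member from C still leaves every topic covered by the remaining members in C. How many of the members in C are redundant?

Drop M2: outreach uncovered — not redundant.
Drop M5: legal uncovered — not redundant.
Drop M6: IT, hiring uncovered — not redundant.
Drop M7: ethics, safety uncovered — not redundant.
None of the members in C is redundant.

0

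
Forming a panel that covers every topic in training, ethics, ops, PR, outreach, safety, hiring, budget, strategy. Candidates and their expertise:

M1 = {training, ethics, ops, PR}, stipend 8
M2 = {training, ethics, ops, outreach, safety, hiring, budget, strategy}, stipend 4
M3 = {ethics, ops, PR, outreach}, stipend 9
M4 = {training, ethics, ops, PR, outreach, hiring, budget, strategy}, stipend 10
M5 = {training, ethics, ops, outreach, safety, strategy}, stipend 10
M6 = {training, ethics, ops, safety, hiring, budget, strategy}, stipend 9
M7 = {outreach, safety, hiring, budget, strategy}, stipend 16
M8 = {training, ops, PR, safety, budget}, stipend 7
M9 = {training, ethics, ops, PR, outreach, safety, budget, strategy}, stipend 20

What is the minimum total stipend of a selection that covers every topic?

M2, M8 cover every topic at stipend 4 + 7 = 11.
Any cover uses at least 2 members; among all covering selections none totals below 11.

11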